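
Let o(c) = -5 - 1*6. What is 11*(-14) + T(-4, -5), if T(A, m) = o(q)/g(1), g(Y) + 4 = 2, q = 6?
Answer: -297/2 ≈ -148.50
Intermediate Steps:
o(c) = -11 (o(c) = -5 - 6 = -11)
g(Y) = -2 (g(Y) = -4 + 2 = -2)
T(A, m) = 11/2 (T(A, m) = -11/(-2) = -11*(-½) = 11/2)
11*(-14) + T(-4, -5) = 11*(-14) + 11/2 = -154 + 11/2 = -297/2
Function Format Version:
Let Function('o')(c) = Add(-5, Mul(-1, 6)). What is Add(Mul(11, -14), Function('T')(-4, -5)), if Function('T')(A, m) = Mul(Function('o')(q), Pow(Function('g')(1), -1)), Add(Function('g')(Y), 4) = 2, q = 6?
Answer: Rational(-297, 2) ≈ -148.50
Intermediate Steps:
Function('o')(c) = -11 (Function('o')(c) = Add(-5, -6) = -11)
Function('g')(Y) = -2 (Function('g')(Y) = Add(-4, 2) = -2)
Function('T')(A, m) = Rational(11, 2) (Function('T')(A, m) = Mul(-11, Pow(-2, -1)) = Mul(-11, Rational(-1, 2)) = Rational(11, 2))
Add(Mul(11, -14), Function('T')(-4, -5)) = Add(Mul(11, -14), Rational(11, 2)) = Add(-154, Rational(11, 2)) = Rational(-297, 2)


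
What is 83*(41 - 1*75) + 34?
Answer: -2788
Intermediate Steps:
83*(41 - 1*75) + 34 = 83*(41 - 75) + 34 = 83*(-34) + 34 = -2822 + 34 = -2788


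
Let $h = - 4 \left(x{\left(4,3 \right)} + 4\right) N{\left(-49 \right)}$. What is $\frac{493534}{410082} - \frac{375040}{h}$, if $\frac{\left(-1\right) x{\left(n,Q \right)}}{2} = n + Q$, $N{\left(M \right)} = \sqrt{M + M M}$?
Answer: $\frac{246767}{205041} - \frac{2344 \sqrt{3}}{21} \approx -192.13$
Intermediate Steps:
$N{\left(M \right)} = \sqrt{M + M^{2}}$
$x{\left(n,Q \right)} = - 2 Q - 2 n$ ($x{\left(n,Q \right)} = - 2 \left(n + Q\right) = - 2 \left(Q + n\right) = - 2 Q - 2 n$)
$h = 1120 \sqrt{3}$ ($h = - 4 \left(\left(\left(-2\right) 3 - 8\right) + 4\right) \sqrt{- 49 \left(1 - 49\right)} = - 4 \left(\left(-6 - 8\right) + 4\right) \sqrt{\left(-49\right) \left(-48\right)} = - 4 \left(-14 + 4\right) \sqrt{2352} = \left(-4\right) \left(-10\right) 28 \sqrt{3} = 40 \cdot 28 \sqrt{3} = 1120 \sqrt{3} \approx 1939.9$)
$\frac{493534}{410082} - \frac{375040}{h} = \frac{493534}{410082} - \frac{375040}{1120 \sqrt{3}} = 493534 \cdot \frac{1}{410082} - 375040 \frac{\sqrt{3}}{3360} = \frac{246767}{205041} - \frac{2344 \sqrt{3}}{21}$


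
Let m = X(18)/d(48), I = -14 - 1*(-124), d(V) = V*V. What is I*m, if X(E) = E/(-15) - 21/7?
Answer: -77/384 ≈ -0.20052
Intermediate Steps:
d(V) = V²
X(E) = -3 - E/15 (X(E) = E*(-1/15) - 21*⅐ = -E/15 - 3 = -3 - E/15)
I = 110 (I = -14 + 124 = 110)
m = -7/3840 (m = (-3 - 1/15*18)/(48²) = (-3 - 6/5)/2304 = -21/5*1/2304 = -7/3840 ≈ -0.0018229)
I*m = 110*(-7/3840) = -77/384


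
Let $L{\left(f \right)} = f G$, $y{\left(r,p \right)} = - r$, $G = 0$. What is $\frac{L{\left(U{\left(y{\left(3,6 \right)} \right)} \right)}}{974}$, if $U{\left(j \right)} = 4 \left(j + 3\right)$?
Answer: $0$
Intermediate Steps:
$U{\left(j \right)} = 12 + 4 j$ ($U{\left(j \right)} = 4 \left(3 + j\right) = 12 + 4 j$)
$L{\left(f \right)} = 0$ ($L{\left(f \right)} = f 0 = 0$)
$\frac{L{\left(U{\left(y{\left(3,6 \right)} \right)} \right)}}{974} = \frac{0}{974} = 0 \cdot \frac{1}{974} = 0$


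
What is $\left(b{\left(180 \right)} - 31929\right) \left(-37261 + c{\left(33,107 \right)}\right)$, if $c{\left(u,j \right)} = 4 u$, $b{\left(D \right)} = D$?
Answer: $1178808621$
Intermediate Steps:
$\left(b{\left(180 \right)} - 31929\right) \left(-37261 + c{\left(33,107 \right)}\right) = \left(180 - 31929\right) \left(-37261 + 4 \cdot 33\right) = - 31749 \left(-37261 + 132\right) = \left(-31749\right) \left(-37129\right) = 1178808621$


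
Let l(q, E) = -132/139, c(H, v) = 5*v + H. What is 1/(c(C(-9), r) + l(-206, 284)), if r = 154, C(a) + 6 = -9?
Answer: 139/104813 ≈ 0.0013262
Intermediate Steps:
C(a) = -15 (C(a) = -6 - 9 = -15)
c(H, v) = H + 5*v
l(q, E) = -132/139 (l(q, E) = -132*1/139 = -132/139)
1/(c(C(-9), r) + l(-206, 284)) = 1/((-15 + 5*154) - 132/139) = 1/((-15 + 770) - 132/139) = 1/(755 - 132/139) = 1/(104813/139) = 139/104813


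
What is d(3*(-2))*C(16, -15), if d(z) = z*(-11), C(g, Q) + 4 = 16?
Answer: 792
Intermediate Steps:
C(g, Q) = 12 (C(g, Q) = -4 + 16 = 12)
d(z) = -11*z
d(3*(-2))*C(16, -15) = -33*(-2)*12 = -11*(-6)*12 = 66*12 = 792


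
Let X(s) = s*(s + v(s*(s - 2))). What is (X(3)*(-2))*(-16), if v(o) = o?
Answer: 576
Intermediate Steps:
X(s) = s*(s + s*(-2 + s)) (X(s) = s*(s + s*(s - 2)) = s*(s + s*(-2 + s)))
(X(3)*(-2))*(-16) = ((3²*(-1 + 3))*(-2))*(-16) = ((9*2)*(-2))*(-16) = (18*(-2))*(-16) = -36*(-16) = 576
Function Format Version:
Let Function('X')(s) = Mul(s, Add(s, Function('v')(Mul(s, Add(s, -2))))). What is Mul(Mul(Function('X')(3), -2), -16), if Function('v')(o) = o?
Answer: 576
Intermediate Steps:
Function('X')(s) = Mul(s, Add(s, Mul(s, Add(-2, s)))) (Function('X')(s) = Mul(s, Add(s, Mul(s, Add(s, -2)))) = Mul(s, Add(s, Mul(s, Add(-2, s)))))
Mul(Mul(Function('X')(3), -2), -16) = Mul(Mul(Mul(Pow(3, 2), Add(-1, 3)), -2), -16) = Mul(Mul(Mul(9, 2), -2), -16) = Mul(Mul(18, -2), -16) = Mul(-36, -16) = 576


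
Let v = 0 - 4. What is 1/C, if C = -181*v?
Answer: 1/724 ≈ 0.0013812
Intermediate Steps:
v = -4
C = 724 (C = -181*(-4) = 724)
1/C = 1/724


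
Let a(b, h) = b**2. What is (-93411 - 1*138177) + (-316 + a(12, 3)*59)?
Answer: -223408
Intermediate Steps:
(-93411 - 1*138177) + (-316 + a(12, 3)*59) = (-93411 - 1*138177) + (-316 + 12**2*59) = (-93411 - 138177) + (-316 + 144*59) = -231588 + (-316 + 8496) = -231588 + 8180 = -223408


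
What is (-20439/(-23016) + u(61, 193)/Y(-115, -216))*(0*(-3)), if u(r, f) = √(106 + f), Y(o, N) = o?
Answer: 0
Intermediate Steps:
(-20439/(-23016) + u(61, 193)/Y(-115, -216))*(0*(-3)) = (-20439/(-23016) + √(106 + 193)/(-115))*(0*(-3)) = (-20439*(-1/23016) + √299*(-1/115))*0 = (6813/7672 - √299/115)*0 = 0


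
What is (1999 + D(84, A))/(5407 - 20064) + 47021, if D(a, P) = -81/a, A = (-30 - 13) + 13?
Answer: 19297174371/410396 ≈ 47021.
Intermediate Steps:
A = -30 (A = -43 + 13 = -30)
(1999 + D(84, A))/(5407 - 20064) + 47021 = (1999 - 81/84)/(5407 - 20064) + 47021 = (1999 - 81*1/84)/(-14657) + 47021 = (1999 - 27/28)*(-1/14657) + 47021 = (55945/28)*(-1/14657) + 47021 = -55945/410396 + 47021 = 19297174371/410396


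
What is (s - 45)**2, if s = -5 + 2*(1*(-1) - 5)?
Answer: 3844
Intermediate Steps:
s = -17 (s = -5 + 2*(-1 - 5) = -5 + 2*(-6) = -5 - 12 = -17)
(s - 45)**2 = (-17 - 45)**2 = (-62)**2 = 3844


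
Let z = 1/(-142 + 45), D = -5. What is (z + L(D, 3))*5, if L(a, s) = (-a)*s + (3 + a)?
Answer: 6300/97 ≈ 64.948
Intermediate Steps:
L(a, s) = 3 + a - a*s (L(a, s) = -a*s + (3 + a) = 3 + a - a*s)
z = -1/97 (z = 1/(-97) = -1/97 ≈ -0.010309)
(z + L(D, 3))*5 = (-1/97 + (3 - 5 - 1*(-5)*3))*5 = (-1/97 + (3 - 5 + 15))*5 = (-1/97 + 13)*5 = (1260/97)*5 = 6300/97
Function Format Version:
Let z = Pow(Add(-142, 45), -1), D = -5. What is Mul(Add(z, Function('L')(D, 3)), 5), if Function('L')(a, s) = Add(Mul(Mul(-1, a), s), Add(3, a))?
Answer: Rational(6300, 97) ≈ 64.948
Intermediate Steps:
Function('L')(a, s) = Add(3, a, Mul(-1, a, s)) (Function('L')(a, s) = Add(Mul(-1, a, s), Add(3, a)) = Add(3, a, Mul(-1, a, s)))
z = Rational(-1, 97) (z = Pow(-97, -1) = Rational(-1, 97) ≈ -0.010309)
Mul(Add(z, Function('L')(D, 3)), 5) = Mul(Add(Rational(-1, 97), Add(3, -5, Mul(-1, -5, 3))), 5) = Mul(Add(Rational(-1, 97), Add(3, -5, 15)), 5) = Mul(Add(Rational(-1, 97), 13), 5) = Mul(Rational(1260, 97), 5) = Rational(6300, 97)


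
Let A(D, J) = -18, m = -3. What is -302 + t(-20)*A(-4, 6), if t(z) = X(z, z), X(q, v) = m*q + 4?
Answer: -1454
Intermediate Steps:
X(q, v) = 4 - 3*q (X(q, v) = -3*q + 4 = 4 - 3*q)
t(z) = 4 - 3*z
-302 + t(-20)*A(-4, 6) = -302 + (4 - 3*(-20))*(-18) = -302 + (4 + 60)*(-18) = -302 + 64*(-18) = -302 - 1152 = -1454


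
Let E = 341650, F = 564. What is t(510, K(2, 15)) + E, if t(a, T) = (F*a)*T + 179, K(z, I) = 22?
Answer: 6669909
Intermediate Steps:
t(a, T) = 179 + 564*T*a (t(a, T) = (564*a)*T + 179 = 564*T*a + 179 = 179 + 564*T*a)
t(510, K(2, 15)) + E = (179 + 564*22*510) + 341650 = (179 + 6328080) + 341650 = 6328259 + 341650 = 6669909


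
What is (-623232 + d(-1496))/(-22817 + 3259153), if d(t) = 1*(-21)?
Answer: -623253/3236336 ≈ -0.19258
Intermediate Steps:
d(t) = -21
(-623232 + d(-1496))/(-22817 + 3259153) = (-623232 - 21)/(-22817 + 3259153) = -623253/3236336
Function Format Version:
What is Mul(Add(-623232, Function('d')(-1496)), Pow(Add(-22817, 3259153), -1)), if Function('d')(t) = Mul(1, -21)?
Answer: Rational(-623253, 3236336) ≈ -0.19258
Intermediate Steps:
Function('d')(t) = -21
Mul(Add(-623232, Function('d')(-1496)), Pow(Add(-22817, 3259153), -1)) = Mul(Add(-623232, -21), Pow(Add(-22817, 3259153), -1)) = Mul(-623253, Pow(3236336, -1)) = Mul(-623253, Rational(1, 3236336)) = Rational(-623253, 3236336)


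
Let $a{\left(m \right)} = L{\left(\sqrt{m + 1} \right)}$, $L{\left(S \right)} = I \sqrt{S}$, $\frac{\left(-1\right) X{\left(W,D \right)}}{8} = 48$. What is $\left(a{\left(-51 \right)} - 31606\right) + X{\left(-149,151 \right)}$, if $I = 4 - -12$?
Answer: $-31990 + 16 \sqrt[4]{-2} \sqrt{5} \approx -31960.0 + 30.085 i$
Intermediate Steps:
$I = 16$ ($I = 4 + 12 = 16$)
$X{\left(W,D \right)} = -384$ ($X{\left(W,D \right)} = \left(-8\right) 48 = -384$)
$L{\left(S \right)} = 16 \sqrt{S}$
$a{\left(m \right)} = 16 \sqrt[4]{1 + m}$ ($a{\left(m \right)} = 16 \sqrt{\sqrt{m + 1}} = 16 \sqrt{\sqrt{1 + m}} = 16 \sqrt[4]{1 + m}$)
$\left(a{\left(-51 \right)} - 31606\right) + X{\left(-149,151 \right)} = \left(16 \sqrt[4]{1 - 51} - 31606\right) - 384 = \left(16 \sqrt[4]{-50} - 31606\right) - 384 = \left(16 \sqrt[4]{-2} \sqrt{5} - 31606\right) - 384 = \left(-31606 + 16 \sqrt[4]{-2} \sqrt{5}\right) - 384 = -31990 + 16 \sqrt[4]{-2} \sqrt{5}$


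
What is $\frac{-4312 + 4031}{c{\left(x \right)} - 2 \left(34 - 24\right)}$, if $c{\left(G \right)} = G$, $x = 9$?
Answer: $\frac{281}{11} \approx 25.545$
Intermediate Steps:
$\frac{-4312 + 4031}{c{\left(x \right)} - 2 \left(34 - 24\right)} = \frac{-4312 + 4031}{9 - 2 \left(34 - 24\right)} = - \frac{281}{9 - 20} = - \frac{281}{-11} = \left(-281\right) \left(- \frac{1}{11}\right) = \frac{281}{11}$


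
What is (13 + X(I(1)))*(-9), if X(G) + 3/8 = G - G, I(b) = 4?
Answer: -909/8 ≈ -113.63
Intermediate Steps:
X(G) = -3/8 (X(G) = -3/8 + (G - G) = -3/8 + 0 = -3/8)
(13 + X(I(1)))*(-9) = (13 - 3/8)*(-9) = (101/8)*(-9) = -909/8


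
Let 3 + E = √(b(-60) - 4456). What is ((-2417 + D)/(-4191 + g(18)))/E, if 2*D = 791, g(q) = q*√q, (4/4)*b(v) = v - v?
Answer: -4043/(6*(3 - 2*I*√1114)*(1397 - 18*√2)) ≈ -0.0003301 - 0.007345*I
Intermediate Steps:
b(v) = 0 (b(v) = v - v = 0)
g(q) = q^(3/2)
D = 791/2 (D = (½)*791 = 791/2 ≈ 395.50)
E = -3 + 2*I*√1114 (E = -3 + √(0 - 4456) = -3 + √(-4456) = -3 + 2*I*√1114 ≈ -3.0 + 66.753*I)
((-2417 + D)/(-4191 + g(18)))/E = ((-2417 + 791/2)/(-4191 + 18^(3/2)))/(-3 + 2*I*√1114) = (-4043/(2*(-4191 + 54*√2)))/(-3 + 2*I*√1114) = -4043/(2*(-4191 + 54*√2)*(-3 + 2*I*√1114))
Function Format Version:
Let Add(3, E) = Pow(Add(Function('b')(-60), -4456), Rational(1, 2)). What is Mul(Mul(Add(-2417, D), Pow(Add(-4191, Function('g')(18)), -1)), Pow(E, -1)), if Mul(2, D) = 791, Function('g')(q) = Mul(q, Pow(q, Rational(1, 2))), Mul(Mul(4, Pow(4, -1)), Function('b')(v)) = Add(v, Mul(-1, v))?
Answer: Mul(Rational(-4043, 6), Pow(Add(3, Mul(-2, I, Pow(1114, Rational(1, 2)))), -1), Pow(Add(1397, Mul(-18, Pow(2, Rational(1, 2)))), -1)) ≈ Add(-0.00033010, Mul(-0.0073450, I))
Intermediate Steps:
Function('b')(v) = 0 (Function('b')(v) = Add(v, Mul(-1, v)) = 0)
Function('g')(q) = Pow(q, Rational(3, 2))
D = Rational(791, 2) (D = Mul(Rational(1, 2), 791) = Rational(791, 2) ≈ 395.50)
E = Add(-3, Mul(2, I, Pow(1114, Rational(1, 2)))) (E = Add(-3, Pow(Add(0, -4456), Rational(1, 2))) = Add(-3, Pow(-4456, Rational(1, 2))) = Add(-3, Mul(2, I, Pow(1114, Rational(1, 2)))) ≈ Add(-3.0000, Mul(66.753, I)))
Mul(Mul(Add(-2417, D), Pow(Add(-4191, Function('g')(18)), -1)), Pow(E, -1)) = Mul(Mul(Add(-2417, Rational(791, 2)), Pow(Add(-4191, Pow(18, Rational(3, 2))), -1)), Pow(Add(-3, Mul(2, I, Pow(1114, Rational(1, 2)))), -1)) = Mul(Mul(Rational(-4043, 2), Pow(Add(-4191, Mul(54, Pow(2, Rational(1, 2)))), -1)), Pow(Add(-3, Mul(2, I, Pow(1114, Rational(1, 2)))), -1)) = Mul(Rational(-4043, 2), Pow(Add(-4191, Mul(54, Pow(2, Rational(1, 2)))), -1), Pow(Add(-3, Mul(2, I, Pow(1114, Rational(1, 2)))), -1))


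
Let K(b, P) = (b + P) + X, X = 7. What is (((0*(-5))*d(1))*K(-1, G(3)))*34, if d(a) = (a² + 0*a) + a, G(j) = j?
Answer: 0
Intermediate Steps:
d(a) = a + a² (d(a) = (a² + 0) + a = a² + a = a + a²)
K(b, P) = 7 + P + b (K(b, P) = (b + P) + 7 = (P + b) + 7 = 7 + P + b)
(((0*(-5))*d(1))*K(-1, G(3)))*34 = (((0*(-5))*(1*(1 + 1)))*(7 + 3 - 1))*34 = ((0*(1*2))*9)*34 = ((0*2)*9)*34 = (0*9)*34 = 0*34 = 0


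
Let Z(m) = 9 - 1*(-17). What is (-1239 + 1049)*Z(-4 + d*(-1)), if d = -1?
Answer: -4940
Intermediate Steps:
Z(m) = 26 (Z(m) = 9 + 17 = 26)
(-1239 + 1049)*Z(-4 + d*(-1)) = (-1239 + 1049)*26 = -190*26 = -4940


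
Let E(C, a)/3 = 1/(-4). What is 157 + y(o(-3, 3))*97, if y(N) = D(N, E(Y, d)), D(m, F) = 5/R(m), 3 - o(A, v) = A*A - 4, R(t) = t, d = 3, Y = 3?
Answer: -171/2 ≈ -85.500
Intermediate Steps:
o(A, v) = 7 - A**2 (o(A, v) = 3 - (A*A - 4) = 3 - (A**2 - 4) = 3 - (-4 + A**2) = 3 + (4 - A**2) = 7 - A**2)
E(C, a) = -3/4 (E(C, a) = 3/(-4) = 3*(-1/4) = -3/4)
D(m, F) = 5/m
y(N) = 5/N
157 + y(o(-3, 3))*97 = 157 + (5/(7 - 1*(-3)**2))*97 = 157 + (5/(7 - 1*9))*97 = 157 + (5/(7 - 9))*97 = 157 + (5/(-2))*97 = 157 + (5*(-1/2))*97 = 157 - 5/2*97 = 157 - 485/2 = -171/2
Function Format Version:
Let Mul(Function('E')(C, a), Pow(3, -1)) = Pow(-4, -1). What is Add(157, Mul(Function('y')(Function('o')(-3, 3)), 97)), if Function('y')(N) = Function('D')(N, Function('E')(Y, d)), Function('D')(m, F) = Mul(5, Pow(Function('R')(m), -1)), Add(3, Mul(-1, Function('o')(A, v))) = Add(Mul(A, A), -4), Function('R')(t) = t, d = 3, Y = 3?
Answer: Rational(-171, 2) ≈ -85.500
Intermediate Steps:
Function('o')(A, v) = Add(7, Mul(-1, Pow(A, 2))) (Function('o')(A, v) = Add(3, Mul(-1, Add(Mul(A, A), -4))) = Add(3, Mul(-1, Add(Pow(A, 2), -4))) = Add(3, Mul(-1, Add(-4, Pow(A, 2)))) = Add(3, Add(4, Mul(-1, Pow(A, 2)))) = Add(7, Mul(-1, Pow(A, 2))))
Function('E')(C, a) = Rational(-3, 4) (Function('E')(C, a) = Mul(3, Pow(-4, -1)) = Mul(3, Rational(-1, 4)) = Rational(-3, 4))
Function('D')(m, F) = Mul(5, Pow(m, -1))
Function('y')(N) = Mul(5, Pow(N, -1))
Add(157, Mul(Function('y')(Function('o')(-3, 3)), 97)) = Add(157, Mul(Mul(5, Pow(Add(7, Mul(-1, Pow(-3, 2))), -1)), 97)) = Add(157, Mul(Mul(5, Pow(Add(7, Mul(-1, 9)), -1)), 97)) = Add(157, Mul(Mul(5, Pow(Add(7, -9), -1)), 97)) = Add(157, Mul(Mul(5, Pow(-2, -1)), 97)) = Add(157, Mul(Mul(5, Rational(-1, 2)), 97)) = Add(157, Mul(Rational(-5, 2), 97)) = Add(157, Rational(-485, 2)) = Rational(-171, 2)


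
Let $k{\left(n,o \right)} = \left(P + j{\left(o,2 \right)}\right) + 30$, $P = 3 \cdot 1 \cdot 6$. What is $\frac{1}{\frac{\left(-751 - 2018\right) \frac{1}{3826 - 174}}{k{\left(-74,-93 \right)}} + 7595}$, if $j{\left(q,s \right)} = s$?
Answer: $\frac{182600}{1386844231} \approx 0.00013167$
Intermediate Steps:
$P = 18$ ($P = 3 \cdot 6 = 18$)
$k{\left(n,o \right)} = 50$ ($k{\left(n,o \right)} = \left(18 + 2\right) + 30 = 20 + 30 = 50$)
$\frac{1}{\frac{\left(-751 - 2018\right) \frac{1}{3826 - 174}}{k{\left(-74,-93 \right)}} + 7595} = \frac{1}{\frac{\left(-751 - 2018\right) \frac{1}{3826 - 174}}{50} + 7595} = \frac{1}{- \frac{2769}{3652} \cdot \frac{1}{50} + 7595} = \frac{1}{\left(-2769\right) \frac{1}{3652} \cdot \frac{1}{50} + 7595} = \frac{1}{\left(- \frac{2769}{3652}\right) \frac{1}{50} + 7595} = \frac{1}{- \frac{2769}{182600} + 7595} = \frac{1}{\frac{1386844231}{182600}} = \frac{182600}{1386844231}$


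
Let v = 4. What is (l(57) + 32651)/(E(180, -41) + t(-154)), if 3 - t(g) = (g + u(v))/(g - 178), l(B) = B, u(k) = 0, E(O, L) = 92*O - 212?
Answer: 5429528/2714189 ≈ 2.0004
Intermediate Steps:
E(O, L) = -212 + 92*O
t(g) = 3 - g/(-178 + g) (t(g) = 3 - (g + 0)/(g - 178) = 3 - g/(-178 + g))
(l(57) + 32651)/(E(180, -41) + t(-154)) = (57 + 32651)/((-212 + 92*180) + 2*(-267 - 154)/(-178 - 154)) = 32708/((-212 + 16560) + 2*(-421)/(-332)) = 32708/(16348 + 2*(-1/332)*(-421)) = 32708/(16348 + 421/166) = 32708/(2714189/166) = 32708*(166/2714189) = 5429528/2714189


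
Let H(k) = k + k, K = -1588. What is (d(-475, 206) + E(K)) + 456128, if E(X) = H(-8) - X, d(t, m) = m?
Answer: 457906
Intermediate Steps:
H(k) = 2*k
E(X) = -16 - X (E(X) = 2*(-8) - X = -16 - X)
(d(-475, 206) + E(K)) + 456128 = (206 + (-16 - 1*(-1588))) + 456128 = (206 + (-16 + 1588)) + 456128 = (206 + 1572) + 456128 = 1778 + 456128 = 457906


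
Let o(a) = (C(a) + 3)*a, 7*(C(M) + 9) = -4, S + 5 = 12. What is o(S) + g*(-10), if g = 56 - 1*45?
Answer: -156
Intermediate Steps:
S = 7 (S = -5 + 12 = 7)
C(M) = -67/7 (C(M) = -9 + (1/7)*(-4) = -9 - 4/7 = -67/7)
g = 11 (g = 56 - 45 = 11)
o(a) = -46*a/7 (o(a) = (-67/7 + 3)*a = -46*a/7)
o(S) + g*(-10) = -46/7*7 + 11*(-10) = -46 - 110 = -156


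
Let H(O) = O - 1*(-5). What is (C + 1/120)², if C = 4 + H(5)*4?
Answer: 27888961/14400 ≈ 1936.7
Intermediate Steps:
H(O) = 5 + O (H(O) = O + 5 = 5 + O)
C = 44 (C = 4 + (5 + 5)*4 = 4 + 10*4 = 4 + 40 = 44)
(C + 1/120)² = (44 + 1/120)² = (5281/120)² = 27888961/14400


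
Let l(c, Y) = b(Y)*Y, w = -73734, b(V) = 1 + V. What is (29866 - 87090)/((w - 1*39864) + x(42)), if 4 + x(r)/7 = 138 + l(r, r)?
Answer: 28612/50009 ≈ 0.57214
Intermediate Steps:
l(c, Y) = Y*(1 + Y) (l(c, Y) = (1 + Y)*Y = Y*(1 + Y))
x(r) = 938 + 7*r*(1 + r) (x(r) = -28 + 7*(138 + r*(1 + r)) = -28 + (966 + 7*r*(1 + r)) = 938 + 7*r*(1 + r))
(29866 - 87090)/((w - 1*39864) + x(42)) = (29866 - 87090)/((-73734 - 1*39864) + (938 + 7*42*(1 + 42))) = -57224/((-73734 - 39864) + (938 + 7*42*43)) = -57224/(-113598 + (938 + 12642)) = -57224/(-113598 + 13580) = -57224/(-100018) = -57224*(-1/100018) = 28612/50009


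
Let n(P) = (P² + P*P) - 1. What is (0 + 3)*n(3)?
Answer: 51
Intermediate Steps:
n(P) = -1 + 2*P² (n(P) = (P² + P²) - 1 = 2*P² - 1 = -1 + 2*P²)
(0 + 3)*n(3) = (0 + 3)*(-1 + 2*3²) = 3*(-1 + 2*9) = 3*(-1 + 18) = 3*17 = 51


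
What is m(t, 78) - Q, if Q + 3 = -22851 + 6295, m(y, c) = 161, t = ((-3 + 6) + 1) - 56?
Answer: 16720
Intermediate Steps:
t = -52 (t = (3 + 1) - 56 = 4 - 56 = -52)
Q = -16559 (Q = -3 + (-22851 + 6295) = -3 - 16556 = -16559)
m(t, 78) - Q = 161 - 1*(-16559) = 161 + 16559 = 16720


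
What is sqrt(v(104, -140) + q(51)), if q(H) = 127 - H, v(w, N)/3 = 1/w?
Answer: sqrt(205582)/52 ≈ 8.7195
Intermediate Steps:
v(w, N) = 3/w
sqrt(v(104, -140) + q(51)) = sqrt(3/104 + (127 - 1*51)) = sqrt(3*(1/104) + (127 - 51)) = sqrt(3/104 + 76) = sqrt(7907/104) = sqrt(205582)/52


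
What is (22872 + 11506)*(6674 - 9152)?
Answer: -85188684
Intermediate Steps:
(22872 + 11506)*(6674 - 9152) = 34378*(-2478) = -85188684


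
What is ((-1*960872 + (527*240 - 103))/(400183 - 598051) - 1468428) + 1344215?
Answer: -8192314463/65956 ≈ -1.2421e+5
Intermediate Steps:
((-1*960872 + (527*240 - 103))/(400183 - 598051) - 1468428) + 1344215 = ((-960872 + (126480 - 103))/(-197868) - 1468428) + 1344215 = ((-960872 + 126377)*(-1/197868) - 1468428) + 1344215 = (-834495*(-1/197868) - 1468428) + 1344215 = (278165/65956 - 1468428) + 1344215 = -96851359003/65956 + 1344215 = -8192314463/65956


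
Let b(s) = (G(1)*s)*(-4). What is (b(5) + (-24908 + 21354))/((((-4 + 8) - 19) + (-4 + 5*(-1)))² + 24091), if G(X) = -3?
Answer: -3494/24667 ≈ -0.14165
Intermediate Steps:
b(s) = 12*s (b(s) = -3*s*(-4) = 12*s)
(b(5) + (-24908 + 21354))/((((-4 + 8) - 19) + (-4 + 5*(-1)))² + 24091) = (12*5 + (-24908 + 21354))/((((-4 + 8) - 19) + (-4 + 5*(-1)))² + 24091) = (60 - 3554)/(((4 - 19) + (-4 - 5))² + 24091) = -3494/((-15 - 9)² + 24091) = -3494/((-24)² + 24091) = -3494/(576 + 24091) = -3494/24667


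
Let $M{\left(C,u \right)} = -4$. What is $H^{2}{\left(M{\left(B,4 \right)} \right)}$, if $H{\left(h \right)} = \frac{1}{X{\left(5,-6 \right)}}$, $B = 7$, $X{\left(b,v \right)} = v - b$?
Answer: $\frac{1}{121} \approx 0.0082645$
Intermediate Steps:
$H{\left(h \right)} = - \frac{1}{11}$ ($H{\left(h \right)} = \frac{1}{-6 - 5} = \frac{1}{-11} = - \frac{1}{11}$)
$H^{2}{\left(M{\left(B,4 \right)} \right)} = \left(- \frac{1}{11}\right)^{2} = \frac{1}{121}$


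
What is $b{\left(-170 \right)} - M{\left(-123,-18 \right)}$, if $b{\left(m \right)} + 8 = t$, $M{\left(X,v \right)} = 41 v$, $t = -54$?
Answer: $676$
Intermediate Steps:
$b{\left(m \right)} = -62$ ($b{\left(m \right)} = -8 - 54 = -62$)
$b{\left(-170 \right)} - M{\left(-123,-18 \right)} = -62 - 41 \left(-18\right) = -62 - -738 = -62 + 738 = 676$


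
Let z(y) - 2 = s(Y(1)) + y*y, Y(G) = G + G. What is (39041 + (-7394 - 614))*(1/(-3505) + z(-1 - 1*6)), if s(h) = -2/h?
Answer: 5438502217/3505 ≈ 1.5516e+6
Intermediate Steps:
Y(G) = 2*G
z(y) = 1 + y**2 (z(y) = 2 + (-2/(2*1) + y*y) = 2 + (-2/2 + y**2) = 2 + (-2*1/2 + y**2) = 2 + (-1 + y**2) = 1 + y**2)
(39041 + (-7394 - 614))*(1/(-3505) + z(-1 - 1*6)) = (39041 + (-7394 - 614))*(1/(-3505) + (1 + (-1 - 1*6)**2)) = (39041 - 8008)*(-1/3505 + (1 + (-1 - 6)**2)) = 31033*(-1/3505 + (1 + (-7)**2)) = 31033*(-1/3505 + (1 + 49)) = 31033*(-1/3505 + 50) = 31033*(175249/3505) = 5438502217/3505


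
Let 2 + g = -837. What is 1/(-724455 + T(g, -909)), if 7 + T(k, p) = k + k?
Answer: -1/726140 ≈ -1.3771e-6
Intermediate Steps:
g = -839 (g = -2 - 837 = -839)
T(k, p) = -7 + 2*k (T(k, p) = -7 + (k + k) = -7 + 2*k)
1/(-724455 + T(g, -909)) = 1/(-724455 + (-7 + 2*(-839))) = 1/(-724455 + (-7 - 1678)) = 1/(-724455 - 1685) = 1/(-726140) = -1/726140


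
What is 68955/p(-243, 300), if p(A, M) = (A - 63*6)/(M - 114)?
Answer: -1425070/69 ≈ -20653.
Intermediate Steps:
p(A, M) = (-378 + A)/(-114 + M) (p(A, M) = (A - 378)/(-114 + M) = (-378 + A)/(-114 + M))
68955/p(-243, 300) = 68955/(((-378 - 243)/(-114 + 300))) = 68955/((-621/186)) = 68955/(((1/186)*(-621))) = 68955/(-207/62) = 68955*(-62/207) = -1425070/69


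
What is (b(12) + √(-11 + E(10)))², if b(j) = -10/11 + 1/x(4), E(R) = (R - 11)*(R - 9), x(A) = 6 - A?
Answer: (9 - 44*I*√3)²/484 ≈ -11.833 - 2.8343*I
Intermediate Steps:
E(R) = (-11 + R)*(-9 + R)
b(j) = -9/22 (b(j) = -10/11 + 1/(6 - 1*4) = -10*1/11 + 1/(6 - 4) = -10/11 + 1/2 = -10/11 + 1*(½) = -10/11 + ½ = -9/22)
(b(12) + √(-11 + E(10)))² = (-9/22 + √(-11 + (99 + 10² - 20*10)))² = (-9/22 + √(-11 + (99 + 100 - 200)))² = (-9/22 + √(-11 - 1))² = (-9/22 + √(-12))² = (-9/22 + 2*I*√3)²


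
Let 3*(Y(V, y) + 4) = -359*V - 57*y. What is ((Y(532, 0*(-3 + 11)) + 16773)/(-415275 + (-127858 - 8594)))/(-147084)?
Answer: -140681/243450642204 ≈ -5.7786e-7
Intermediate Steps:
Y(V, y) = -4 - 19*y - 359*V/3 (Y(V, y) = -4 + (-359*V - 57*y)/3 = -4 + (-19*y - 359*V/3) = -4 - 19*y - 359*V/3)
((Y(532, 0*(-3 + 11)) + 16773)/(-415275 + (-127858 - 8594)))/(-147084) = (((-4 - 0*(-3 + 11) - 359/3*532) + 16773)/(-415275 + (-127858 - 8594)))/(-147084) = (((-4 - 0*8 - 190988/3) + 16773)/(-415275 - 136452))*(-1/147084) = (((-4 - 19*0 - 190988/3) + 16773)/(-551727))*(-1/147084) = (((-4 + 0 - 190988/3) + 16773)*(-1/551727))*(-1/147084) = ((-191000/3 + 16773)*(-1/551727))*(-1/147084) = -140681/3*(-1/551727)*(-1/147084) = (140681/1655181)*(-1/147084) = -140681/243450642204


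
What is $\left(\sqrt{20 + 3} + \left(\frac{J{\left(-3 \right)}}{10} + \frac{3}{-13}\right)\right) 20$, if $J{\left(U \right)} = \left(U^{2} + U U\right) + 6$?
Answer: $\frac{564}{13} + 20 \sqrt{23} \approx 139.3$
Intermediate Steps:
$J{\left(U \right)} = 6 + 2 U^{2}$ ($J{\left(U \right)} = \left(U^{2} + U^{2}\right) + 6 = 2 U^{2} + 6 = 6 + 2 U^{2}$)
$\left(\sqrt{20 + 3} + \left(\frac{J{\left(-3 \right)}}{10} + \frac{3}{-13}\right)\right) 20 = \left(\sqrt{20 + 3} + \left(\frac{6 + 2 \left(-3\right)^{2}}{10} + \frac{3}{-13}\right)\right) 20 = \left(\sqrt{23} + \left(\left(6 + 2 \cdot 9\right) \frac{1}{10} + 3 \left(- \frac{1}{13}\right)\right)\right) 20 = \left(\sqrt{23} - \left(\frac{3}{13} - \left(6 + 18\right) \frac{1}{10}\right)\right) 20 = \left(\sqrt{23} + \left(24 \cdot \frac{1}{10} - \frac{3}{13}\right)\right) 20 = \left(\sqrt{23} + \left(\frac{12}{5} - \frac{3}{13}\right)\right) 20 = \left(\sqrt{23} + \frac{141}{65}\right) 20 = \left(\frac{141}{65} + \sqrt{23}\right) 20 = \frac{564}{13} + 20 \sqrt{23}$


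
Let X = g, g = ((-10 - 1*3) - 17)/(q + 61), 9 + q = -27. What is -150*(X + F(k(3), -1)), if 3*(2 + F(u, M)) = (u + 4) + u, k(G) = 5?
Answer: -220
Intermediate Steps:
q = -36 (q = -9 - 27 = -36)
F(u, M) = -⅔ + 2*u/3 (F(u, M) = -2 + ((u + 4) + u)/3 = -2 + ((4 + u) + u)/3 = -2 + (4 + 2*u)/3 = -2 + (4/3 + 2*u/3) = -⅔ + 2*u/3)
g = -6/5 (g = ((-10 - 1*3) - 17)/(-36 + 61) = ((-10 - 3) - 17)/25 = (-13 - 17)*(1/25) = -30*1/25 = -6/5 ≈ -1.2000)
X = -6/5 ≈ -1.2000
-150*(X + F(k(3), -1)) = -150*(-6/5 + (-⅔ + (⅔)*5)) = -150*(-6/5 + (-⅔ + 10/3)) = -150*(-6/5 + 8/3) = -150*22/15 = -220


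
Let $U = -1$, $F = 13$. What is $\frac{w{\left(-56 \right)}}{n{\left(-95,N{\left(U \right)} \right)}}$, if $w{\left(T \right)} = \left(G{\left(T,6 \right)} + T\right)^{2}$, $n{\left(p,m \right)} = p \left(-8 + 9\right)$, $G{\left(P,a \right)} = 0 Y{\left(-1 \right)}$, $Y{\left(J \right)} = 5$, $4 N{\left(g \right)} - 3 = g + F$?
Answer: $- \frac{3136}{95} \approx -33.01$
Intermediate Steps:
$N{\left(g \right)} = 4 + \frac{g}{4}$ ($N{\left(g \right)} = \frac{3}{4} + \frac{g + 13}{4} = \frac{3}{4} + \frac{13 + g}{4} = \frac{3}{4} + \left(\frac{13}{4} + \frac{g}{4}\right) = 4 + \frac{g}{4}$)
$G{\left(P,a \right)} = 0$ ($G{\left(P,a \right)} = 0 \cdot 5 = 0$)
$n{\left(p,m \right)} = p$ ($n{\left(p,m \right)} = p 1 = p$)
$w{\left(T \right)} = T^{2}$ ($w{\left(T \right)} = \left(0 + T\right)^{2} = T^{2}$)
$\frac{w{\left(-56 \right)}}{n{\left(-95,N{\left(U \right)} \right)}} = \frac{\left(-56\right)^{2}}{-95} = 3136 \left(- \frac{1}{95}\right) = - \frac{3136}{95}$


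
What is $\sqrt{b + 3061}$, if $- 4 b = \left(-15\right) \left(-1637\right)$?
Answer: $\frac{i \sqrt{12311}}{2} \approx 55.477 i$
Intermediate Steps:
$b = - \frac{24555}{4}$ ($b = - \frac{\left(-15\right) \left(-1637\right)}{4} = \left(- \frac{1}{4}\right) 24555 = - \frac{24555}{4} \approx -6138.8$)
$\sqrt{b + 3061} = \sqrt{- \frac{24555}{4} + 3061} = \sqrt{- \frac{12311}{4}} = \frac{i \sqrt{12311}}{2}$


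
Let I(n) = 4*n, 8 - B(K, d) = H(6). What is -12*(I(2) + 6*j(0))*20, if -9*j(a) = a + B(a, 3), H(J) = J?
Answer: -1600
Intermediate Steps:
B(K, d) = 2 (B(K, d) = 8 - 1*6 = 8 - 6 = 2)
j(a) = -2/9 - a/9 (j(a) = -(a + 2)/9 = -(2 + a)/9 = -2/9 - a/9)
-12*(I(2) + 6*j(0))*20 = -12*(4*2 + 6*(-2/9 - ⅑*0))*20 = -12*(8 + 6*(-2/9 + 0))*20 = -12*(8 + 6*(-2/9))*20 = -12*(8 - 4/3)*20 = -12*20/3*20 = -80*20 = -1600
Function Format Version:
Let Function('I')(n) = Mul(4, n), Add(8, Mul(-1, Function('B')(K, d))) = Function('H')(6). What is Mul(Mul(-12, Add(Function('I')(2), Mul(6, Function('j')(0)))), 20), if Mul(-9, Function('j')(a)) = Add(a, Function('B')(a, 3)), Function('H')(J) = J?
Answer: -1600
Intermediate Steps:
Function('B')(K, d) = 2 (Function('B')(K, d) = Add(8, Mul(-1, 6)) = Add(8, -6) = 2)
Function('j')(a) = Add(Rational(-2, 9), Mul(Rational(-1, 9), a)) (Function('j')(a) = Mul(Rational(-1, 9), Add(a, 2)) = Mul(Rational(-1, 9), Add(2, a)) = Add(Rational(-2, 9), Mul(Rational(-1, 9), a)))
Mul(Mul(-12, Add(Function('I')(2), Mul(6, Function('j')(0)))), 20) = Mul(Mul(-12, Add(Mul(4, 2), Mul(6, Add(Rational(-2, 9), Mul(Rational(-1, 9), 0))))), 20) = Mul(Mul(-12, Add(8, Mul(6, Add(Rational(-2, 9), 0)))), 20) = Mul(Mul(-12, Add(8, Mul(6, Rational(-2, 9)))), 20) = Mul(Mul(-12, Add(8, Rational(-4, 3))), 20) = Mul(Mul(-12, Rational(20, 3)), 20) = Mul(-80, 20) = -1600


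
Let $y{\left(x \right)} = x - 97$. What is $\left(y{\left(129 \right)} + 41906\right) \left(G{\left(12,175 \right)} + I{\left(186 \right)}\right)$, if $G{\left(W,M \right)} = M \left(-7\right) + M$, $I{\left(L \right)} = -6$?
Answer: $-44286528$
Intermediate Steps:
$G{\left(W,M \right)} = - 6 M$ ($G{\left(W,M \right)} = - 7 M + M = - 6 M$)
$y{\left(x \right)} = -97 + x$ ($y{\left(x \right)} = x - 97 = -97 + x$)
$\left(y{\left(129 \right)} + 41906\right) \left(G{\left(12,175 \right)} + I{\left(186 \right)}\right) = \left(\left(-97 + 129\right) + 41906\right) \left(\left(-6\right) 175 - 6\right) = \left(32 + 41906\right) \left(-1050 - 6\right) = 41938 \left(-1056\right) = -44286528$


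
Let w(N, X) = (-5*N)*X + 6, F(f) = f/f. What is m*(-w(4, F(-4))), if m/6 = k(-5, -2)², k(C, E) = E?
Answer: 336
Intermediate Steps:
F(f) = 1
w(N, X) = 6 - 5*N*X (w(N, X) = -5*N*X + 6 = 6 - 5*N*X)
m = 24 (m = 6*(-2)² = 6*4 = 24)
m*(-w(4, F(-4))) = 24*(-(6 - 5*4*1)) = 24*(-(6 - 20)) = 24*(-1*(-14)) = 24*14 = 336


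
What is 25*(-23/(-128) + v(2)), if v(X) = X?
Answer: 6975/128 ≈ 54.492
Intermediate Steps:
25*(-23/(-128) + v(2)) = 25*(-23/(-128) + 2) = 25*(-23*(-1/128) + 2) = 25*(23/128 + 2) = 25*(279/128) = 6975/128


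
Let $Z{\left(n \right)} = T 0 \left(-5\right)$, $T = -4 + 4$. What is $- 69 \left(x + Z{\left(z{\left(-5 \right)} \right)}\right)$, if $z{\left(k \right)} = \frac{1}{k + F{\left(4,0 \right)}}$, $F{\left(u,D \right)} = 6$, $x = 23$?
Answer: $-1587$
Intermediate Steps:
$T = 0$
$z{\left(k \right)} = \frac{1}{6 + k}$ ($z{\left(k \right)} = \frac{1}{k + 6} = \frac{1}{6 + k}$)
$Z{\left(n \right)} = 0$ ($Z{\left(n \right)} = 0 \cdot 0 \left(-5\right) = 0 \left(-5\right) = 0$)
$- 69 \left(x + Z{\left(z{\left(-5 \right)} \right)}\right) = - 69 \left(23 + 0\right) = \left(-69\right) 23 = -1587$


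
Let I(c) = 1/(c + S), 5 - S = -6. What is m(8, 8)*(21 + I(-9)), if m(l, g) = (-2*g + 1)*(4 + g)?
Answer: -3870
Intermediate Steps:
S = 11 (S = 5 - 1*(-6) = 5 + 6 = 11)
m(l, g) = (1 - 2*g)*(4 + g)
I(c) = 1/(11 + c) (I(c) = 1/(c + 11) = 1/(11 + c))
m(8, 8)*(21 + I(-9)) = (4 - 7*8 - 2*8**2)*(21 + 1/(11 - 9)) = (4 - 56 - 2*64)*(21 + 1/2) = (4 - 56 - 128)*(21 + 1/2) = -180*43/2 = -3870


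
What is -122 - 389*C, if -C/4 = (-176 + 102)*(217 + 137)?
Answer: -40761098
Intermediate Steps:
C = 104784 (C = -4*(-176 + 102)*(217 + 137) = -(-296)*354 = -4*(-26196) = 104784)
-122 - 389*C = -122 - 389*104784 = -122 - 40760976 = -40761098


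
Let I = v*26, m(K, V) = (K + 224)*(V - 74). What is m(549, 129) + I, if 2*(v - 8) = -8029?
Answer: -61654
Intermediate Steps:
v = -8013/2 (v = 8 + (1/2)*(-8029) = 8 - 8029/2 = -8013/2 ≈ -4006.5)
m(K, V) = (-74 + V)*(224 + K) (m(K, V) = (224 + K)*(-74 + V) = (-74 + V)*(224 + K))
I = -104169 (I = -8013/2*26 = -104169)
m(549, 129) + I = (-16576 - 74*549 + 224*129 + 549*129) - 104169 = (-16576 - 40626 + 28896 + 70821) - 104169 = 42515 - 104169 = -61654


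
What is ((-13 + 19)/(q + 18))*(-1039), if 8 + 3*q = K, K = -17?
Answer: -18702/29 ≈ -644.90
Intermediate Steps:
q = -25/3 (q = -8/3 + (⅓)*(-17) = -8/3 - 17/3 = -25/3 ≈ -8.3333)
((-13 + 19)/(q + 18))*(-1039) = ((-13 + 19)/(-25/3 + 18))*(-1039) = (6/(29/3))*(-1039) = (6*(3/29))*(-1039) = (18/29)*(-1039) = -18702/29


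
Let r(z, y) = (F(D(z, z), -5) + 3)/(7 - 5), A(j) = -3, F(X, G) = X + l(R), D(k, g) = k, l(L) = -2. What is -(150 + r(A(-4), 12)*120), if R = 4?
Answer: -30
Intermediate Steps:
F(X, G) = -2 + X (F(X, G) = X - 2 = -2 + X)
r(z, y) = 1/2 + z/2 (r(z, y) = ((-2 + z) + 3)/(7 - 5) = (1 + z)/2 = (1 + z)*(1/2) = 1/2 + z/2)
-(150 + r(A(-4), 12)*120) = -(150 + (1/2 + (1/2)*(-3))*120) = -(150 + (1/2 - 3/2)*120) = -(150 - 1*120) = -(150 - 120) = -1*30 = -30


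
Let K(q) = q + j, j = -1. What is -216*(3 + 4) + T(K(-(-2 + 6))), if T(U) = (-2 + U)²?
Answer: -1463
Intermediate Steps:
K(q) = -1 + q (K(q) = q - 1 = -1 + q)
-216*(3 + 4) + T(K(-(-2 + 6))) = -216*(3 + 4) + (-2 + (-1 - (-2 + 6)))² = -216*7 + (-2 + (-1 - 1*4))² = -36*42 + (-2 + (-1 - 4))² = -1512 + (-2 - 5)² = -1512 + (-7)² = -1512 + 49 = -1463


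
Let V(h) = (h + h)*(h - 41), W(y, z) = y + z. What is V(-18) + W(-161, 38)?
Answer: 2001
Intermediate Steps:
V(h) = 2*h*(-41 + h) (V(h) = (2*h)*(-41 + h) = 2*h*(-41 + h))
V(-18) + W(-161, 38) = 2*(-18)*(-41 - 18) + (-161 + 38) = 2*(-18)*(-59) - 123 = 2124 - 123 = 2001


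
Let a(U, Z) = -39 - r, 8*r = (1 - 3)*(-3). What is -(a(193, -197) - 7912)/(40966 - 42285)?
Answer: -31807/5276 ≈ -6.0286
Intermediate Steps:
r = 3/4 (r = ((1 - 3)*(-3))/8 = (-2*(-3))/8 = (1/8)*6 = 3/4 ≈ 0.75000)
a(U, Z) = -159/4 (a(U, Z) = -39 - 1*3/4 = -39 - 3/4 = -159/4)
-(a(193, -197) - 7912)/(40966 - 42285) = -(-159/4 - 7912)/(40966 - 42285) = -(-31807)/(4*(-1319)) = -(-31807)*(-1)/(4*1319) = -1*31807/5276 = -31807/5276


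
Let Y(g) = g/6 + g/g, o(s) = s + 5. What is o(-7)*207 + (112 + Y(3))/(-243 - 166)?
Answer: -338879/818 ≈ -414.28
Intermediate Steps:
o(s) = 5 + s
Y(g) = 1 + g/6 (Y(g) = g*(⅙) + 1 = g/6 + 1 = 1 + g/6)
o(-7)*207 + (112 + Y(3))/(-243 - 166) = (5 - 7)*207 + (112 + (1 + (⅙)*3))/(-243 - 166) = -2*207 + (112 + (1 + ½))/(-409) = -414 + (112 + 3/2)*(-1/409) = -414 + (227/2)*(-1/409) = -414 - 227/818 = -338879/818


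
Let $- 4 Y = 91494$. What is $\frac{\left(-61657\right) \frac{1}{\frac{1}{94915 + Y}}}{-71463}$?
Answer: $\frac{8883725531}{142926} \approx 62156.0$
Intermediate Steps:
$Y = - \frac{45747}{2}$ ($Y = \left(- \frac{1}{4}\right) 91494 = - \frac{45747}{2} \approx -22874.0$)
$\frac{\left(-61657\right) \frac{1}{\frac{1}{94915 + Y}}}{-71463} = \frac{\left(-61657\right) \frac{1}{\frac{1}{94915 - \frac{45747}{2}}}}{-71463} = - \frac{61657}{\frac{1}{\frac{144083}{2}}} \left(- \frac{1}{71463}\right) = - \frac{61657}{\frac{2}{144083}} \left(- \frac{1}{71463}\right) = \left(-61657\right) \frac{144083}{2} \left(- \frac{1}{71463}\right) = \left(- \frac{8883725531}{2}\right) \left(- \frac{1}{71463}\right) = \frac{8883725531}{142926}$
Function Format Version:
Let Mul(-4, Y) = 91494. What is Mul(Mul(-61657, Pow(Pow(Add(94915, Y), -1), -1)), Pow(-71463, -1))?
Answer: Rational(8883725531, 142926) ≈ 62156.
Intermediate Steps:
Y = Rational(-45747, 2) (Y = Mul(Rational(-1, 4), 91494) = Rational(-45747, 2) ≈ -22874.)
Mul(Mul(-61657, Pow(Pow(Add(94915, Y), -1), -1)), Pow(-71463, -1)) = Mul(Mul(-61657, Pow(Pow(Add(94915, Rational(-45747, 2)), -1), -1)), Pow(-71463, -1)) = Mul(Mul(-61657, Pow(Pow(Rational(144083, 2), -1), -1)), Rational(-1, 71463)) = Mul(Mul(-61657, Pow(Rational(2, 144083), -1)), Rational(-1, 71463)) = Mul(Mul(-61657, Rational(144083, 2)), Rational(-1, 71463)) = Mul(Rational(-8883725531, 2), Rational(-1, 71463)) = Rational(8883725531, 142926)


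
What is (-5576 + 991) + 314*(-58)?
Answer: -22797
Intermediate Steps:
(-5576 + 991) + 314*(-58) = -4585 - 18212 = -22797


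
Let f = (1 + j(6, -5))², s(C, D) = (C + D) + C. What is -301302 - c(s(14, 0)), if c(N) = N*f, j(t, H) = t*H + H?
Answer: -333670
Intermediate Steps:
j(t, H) = H + H*t (j(t, H) = H*t + H = H + H*t)
s(C, D) = D + 2*C
f = 1156 (f = (1 - 5*(1 + 6))² = (1 - 5*7)² = (1 - 35)² = (-34)² = 1156)
c(N) = 1156*N (c(N) = N*1156 = 1156*N)
-301302 - c(s(14, 0)) = -301302 - 1156*(0 + 2*14) = -301302 - 1156*(0 + 28) = -301302 - 1156*28 = -301302 - 1*32368 = -301302 - 32368 = -333670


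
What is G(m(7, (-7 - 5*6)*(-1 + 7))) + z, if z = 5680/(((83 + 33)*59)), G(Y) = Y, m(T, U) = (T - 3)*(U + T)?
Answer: -1470040/1711 ≈ -859.17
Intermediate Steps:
m(T, U) = (-3 + T)*(T + U)
z = 1420/1711 (z = 5680/((116*59)) = 5680/6844 = 5680*(1/6844) = 1420/1711 ≈ 0.82992)
G(m(7, (-7 - 5*6)*(-1 + 7))) + z = (7² - 3*7 - 3*(-7 - 5*6)*(-1 + 7) + 7*((-7 - 5*6)*(-1 + 7))) + 1420/1711 = (49 - 21 - 3*(-7 - 30)*6 + 7*((-7 - 30)*6)) + 1420/1711 = (49 - 21 - (-111)*6 + 7*(-37*6)) + 1420/1711 = (49 - 21 - 3*(-222) + 7*(-222)) + 1420/1711 = (49 - 21 + 666 - 1554) + 1420/1711 = -860 + 1420/1711 = -1470040/1711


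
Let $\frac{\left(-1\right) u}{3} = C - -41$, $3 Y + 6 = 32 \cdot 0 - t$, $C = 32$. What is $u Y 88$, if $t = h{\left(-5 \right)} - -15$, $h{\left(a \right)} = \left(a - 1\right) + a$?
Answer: $64240$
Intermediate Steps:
$h{\left(a \right)} = -1 + 2 a$ ($h{\left(a \right)} = \left(-1 + a\right) + a = -1 + 2 a$)
$t = 4$ ($t = \left(-1 + 2 \left(-5\right)\right) - -15 = \left(-1 - 10\right) + 15 = -11 + 15 = 4$)
$Y = - \frac{10}{3}$ ($Y = -2 + \frac{32 \cdot 0 - 4}{3} = -2 + \frac{0 - 4}{3} = -2 + \frac{1}{3} \left(-4\right) = -2 - \frac{4}{3} = - \frac{10}{3} \approx -3.3333$)
$u = -219$ ($u = - 3 \left(32 - -41\right) = - 3 \left(32 + 41\right) = \left(-3\right) 73 = -219$)
$u Y 88 = \left(-219\right) \left(- \frac{10}{3}\right) 88 = 730 \cdot 88 = 64240$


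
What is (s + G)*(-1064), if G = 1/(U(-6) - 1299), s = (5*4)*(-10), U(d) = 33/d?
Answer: 555197328/2609 ≈ 2.1280e+5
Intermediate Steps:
s = -200 (s = 20*(-10) = -200)
G = -2/2609 (G = 1/(33/(-6) - 1299) = 1/(33*(-⅙) - 1299) = 1/(-11/2 - 1299) = 1/(-2609/2) = -2/2609 ≈ -0.00076658)
(s + G)*(-1064) = (-200 - 2/2609)*(-1064) = -521802/2609*(-1064) = 555197328/2609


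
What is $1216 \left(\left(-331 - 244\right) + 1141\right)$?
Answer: $688256$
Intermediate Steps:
$1216 \left(\left(-331 - 244\right) + 1141\right) = 1216 \left(-575 + 1141\right) = 1216 \cdot 566 = 688256$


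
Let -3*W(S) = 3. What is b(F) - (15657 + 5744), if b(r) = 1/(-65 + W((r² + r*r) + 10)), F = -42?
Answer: -1412467/66 ≈ -21401.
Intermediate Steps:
W(S) = -1 (W(S) = -⅓*3 = -1)
b(r) = -1/66 (b(r) = 1/(-65 - 1) = 1/(-66) = -1/66)
b(F) - (15657 + 5744) = -1/66 - (15657 + 5744) = -1/66 - 1*21401 = -1/66 - 21401 = -1412467/66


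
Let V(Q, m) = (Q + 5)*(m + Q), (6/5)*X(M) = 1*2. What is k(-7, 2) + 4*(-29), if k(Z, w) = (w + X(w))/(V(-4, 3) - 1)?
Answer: -707/6 ≈ -117.83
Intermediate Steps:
X(M) = 5/3 (X(M) = 5*(1*2)/6 = (5/6)*2 = 5/3)
V(Q, m) = (5 + Q)*(Q + m)
k(Z, w) = -5/6 - w/2 (k(Z, w) = (w + 5/3)/(((-4)**2 + 5*(-4) + 5*3 - 4*3) - 1) = (5/3 + w)/((16 - 20 + 15 - 12) - 1) = (5/3 + w)/(-1 - 1) = (5/3 + w)/(-2) = (5/3 + w)*(-1/2) = -5/6 - w/2)
k(-7, 2) + 4*(-29) = (-5/6 - 1/2*2) + 4*(-29) = (-5/6 - 1) - 116 = -11/6 - 116 = -707/6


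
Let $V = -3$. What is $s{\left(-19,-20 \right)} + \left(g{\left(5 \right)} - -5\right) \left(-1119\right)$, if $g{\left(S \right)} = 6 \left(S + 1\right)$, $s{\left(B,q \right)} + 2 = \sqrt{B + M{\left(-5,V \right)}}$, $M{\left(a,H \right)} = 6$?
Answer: $-45881 + i \sqrt{13} \approx -45881.0 + 3.6056 i$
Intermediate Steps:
$s{\left(B,q \right)} = -2 + \sqrt{6 + B}$ ($s{\left(B,q \right)} = -2 + \sqrt{B + 6} = -2 + \sqrt{6 + B}$)
$g{\left(S \right)} = 6 + 6 S$ ($g{\left(S \right)} = 6 \left(1 + S\right) = 6 + 6 S$)
$s{\left(-19,-20 \right)} + \left(g{\left(5 \right)} - -5\right) \left(-1119\right) = \left(-2 + \sqrt{6 - 19}\right) + \left(\left(6 + 6 \cdot 5\right) - -5\right) \left(-1119\right) = \left(-2 + \sqrt{-13}\right) + \left(\left(6 + 30\right) + 5\right) \left(-1119\right) = \left(-2 + i \sqrt{13}\right) + \left(36 + 5\right) \left(-1119\right) = \left(-2 + i \sqrt{13}\right) + 41 \left(-1119\right) = \left(-2 + i \sqrt{13}\right) - 45879 = -45881 + i \sqrt{13}$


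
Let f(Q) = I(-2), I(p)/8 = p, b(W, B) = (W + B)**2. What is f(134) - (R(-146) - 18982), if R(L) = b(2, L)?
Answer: -1770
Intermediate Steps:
b(W, B) = (B + W)**2
I(p) = 8*p
R(L) = (2 + L)**2 (R(L) = (L + 2)**2 = (2 + L)**2)
f(Q) = -16 (f(Q) = 8*(-2) = -16)
f(134) - (R(-146) - 18982) = -16 - ((2 - 146)**2 - 18982) = -16 - ((-144)**2 - 18982) = -16 - (20736 - 18982) = -16 - 1*1754 = -16 - 1754 = -1770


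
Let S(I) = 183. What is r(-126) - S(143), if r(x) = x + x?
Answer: -435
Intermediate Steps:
r(x) = 2*x
r(-126) - S(143) = 2*(-126) - 1*183 = -252 - 183 = -435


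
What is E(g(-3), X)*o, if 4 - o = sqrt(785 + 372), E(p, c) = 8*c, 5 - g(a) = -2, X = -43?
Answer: -1376 + 344*sqrt(1157) ≈ 10325.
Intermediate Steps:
g(a) = 7 (g(a) = 5 - 1*(-2) = 5 + 2 = 7)
o = 4 - sqrt(1157) (o = 4 - sqrt(785 + 372) = 4 - sqrt(1157) ≈ -30.015)
E(g(-3), X)*o = (8*(-43))*(4 - sqrt(1157)) = -344*(4 - sqrt(1157)) = -1376 + 344*sqrt(1157)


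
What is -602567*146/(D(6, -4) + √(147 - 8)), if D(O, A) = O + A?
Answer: 175949564/135 - 87974782*√139/135 ≈ -6.3797e+6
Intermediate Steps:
D(O, A) = A + O
-602567*146/(D(6, -4) + √(147 - 8)) = -602567*146/((-4 + 6) + √(147 - 8)) = -602567*146/(2 + √139) = -602567/(1/73 + √139/146)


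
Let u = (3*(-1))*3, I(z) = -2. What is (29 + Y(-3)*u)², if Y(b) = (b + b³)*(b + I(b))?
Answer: 1745041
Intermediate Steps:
u = -9 (u = -3*3 = -9)
Y(b) = (-2 + b)*(b + b³) (Y(b) = (b + b³)*(b - 2) = (b + b³)*(-2 + b) = (-2 + b)*(b + b³))
(29 + Y(-3)*u)² = (29 - 3*(-2 - 3 + (-3)³ - 2*(-3)²)*(-9))² = (29 - 3*(-2 - 3 - 27 - 2*9)*(-9))² = (29 - 3*(-2 - 3 - 27 - 18)*(-9))² = (29 - 3*(-50)*(-9))² = (29 + 150*(-9))² = (29 - 1350)² = (-1321)² = 1745041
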